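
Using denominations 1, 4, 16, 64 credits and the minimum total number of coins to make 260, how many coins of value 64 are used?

260 = 4×64 + 1×4
Count of 64: 4

4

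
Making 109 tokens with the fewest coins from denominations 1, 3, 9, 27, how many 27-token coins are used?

109 = 4×27 + 1×1
Count of 27: 4

4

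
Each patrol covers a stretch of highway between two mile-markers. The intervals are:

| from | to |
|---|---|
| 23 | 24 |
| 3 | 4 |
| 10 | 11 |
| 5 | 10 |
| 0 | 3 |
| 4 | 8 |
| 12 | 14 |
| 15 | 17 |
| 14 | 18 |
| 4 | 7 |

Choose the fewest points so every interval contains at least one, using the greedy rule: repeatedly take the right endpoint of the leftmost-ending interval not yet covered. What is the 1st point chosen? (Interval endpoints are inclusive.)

3

By right end: [0,3]  [3,4]  [4,7]  [4,8]  [5,10]  [10,11]  [12,14]  [15,17]  [14,18]  [23,24]
[0,3] uncovered → point at 3; [4,7] uncovered → point at 7; [10,11] uncovered → point at 11; [12,14] uncovered → point at 14; [15,17] uncovered → point at 17; [23,24] uncovered → point at 24.
Points: 3, 7, 11, 14, 17, 24 (6 total).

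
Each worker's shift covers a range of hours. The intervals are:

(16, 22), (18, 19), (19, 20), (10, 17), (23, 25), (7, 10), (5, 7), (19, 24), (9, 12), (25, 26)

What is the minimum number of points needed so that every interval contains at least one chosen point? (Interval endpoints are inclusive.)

Sort by right endpoint; whenever an interval is uncovered, place a point at its right end.
Sorted: [5,7] [7,10] [9,12] [10,17] [18,19] [19,20] [16,22] [19,24] [23,25] [25,26]
{[5,7],[7,10]} hit by 7; {[9,12],[10,17]} hit by 12; {[18,19],[19,20],[16,22],[19,24]} hit by 19; {[23,25],[25,26]} hit by 25.
Points: 7, 12, 19, 25 (4 total).

4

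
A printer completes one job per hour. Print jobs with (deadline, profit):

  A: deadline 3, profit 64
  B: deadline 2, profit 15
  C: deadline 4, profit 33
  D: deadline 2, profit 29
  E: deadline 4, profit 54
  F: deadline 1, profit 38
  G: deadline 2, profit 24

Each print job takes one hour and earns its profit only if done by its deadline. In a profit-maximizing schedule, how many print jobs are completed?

4

Take jobs in profit order; each goes to the latest open slot no later than its deadline.
By profit: A(d3,64), E(d4,54), F(d1,38), C(d4,33), D(d2,29), G(d2,24), B(d2,15)
A→slot 3; E→slot 4; F→slot 1; C→slot 2; D skipped; G skipped; B skipped.
4 of 7 scheduled.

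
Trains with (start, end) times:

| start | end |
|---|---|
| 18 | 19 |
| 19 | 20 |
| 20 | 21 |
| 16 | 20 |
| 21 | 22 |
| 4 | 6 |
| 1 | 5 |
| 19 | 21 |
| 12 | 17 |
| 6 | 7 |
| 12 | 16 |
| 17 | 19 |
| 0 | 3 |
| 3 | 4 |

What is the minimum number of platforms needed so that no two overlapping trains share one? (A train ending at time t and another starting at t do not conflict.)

Events (time:±→running): 0:+→1 1:+→2 3:-→1 3:+→2 4:-→1 4:+→2 5:-→1 6:-→0 6:+→1 7:-→0 12:+→1 12:+→2 16:-→1 16:+→2 17:-→1 17:+→2 18:+→3 … peak 3.

3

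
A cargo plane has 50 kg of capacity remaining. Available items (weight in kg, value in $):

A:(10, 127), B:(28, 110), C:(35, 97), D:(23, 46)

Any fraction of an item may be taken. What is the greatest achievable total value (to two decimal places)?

270.26

Sort by value per unit weight and fill in that order.
Ratios (sorted): A 12.70, B 3.93, C 2.77, D 2.00
take A (10 @ 127); take B (28 @ 110); take 12/35 of C → 33.26. Capacity used 50/50.
Total value = 270.26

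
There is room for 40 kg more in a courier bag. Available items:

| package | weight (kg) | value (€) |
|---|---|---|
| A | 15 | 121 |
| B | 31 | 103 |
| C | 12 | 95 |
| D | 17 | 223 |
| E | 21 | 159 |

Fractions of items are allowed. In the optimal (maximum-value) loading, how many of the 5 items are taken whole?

2

Order: D (223/17=13.12) > A (121/15=8.07) > C (95/12=7.92) > E (159/21=7.57) > B (103/31=3.32)
Fill: take D (17 @ 223) → take A (15 @ 121) → take 8/12 of C → 63.33; 40/40 used.
2 item(s) taken whole; one partial (take 8/12 of C).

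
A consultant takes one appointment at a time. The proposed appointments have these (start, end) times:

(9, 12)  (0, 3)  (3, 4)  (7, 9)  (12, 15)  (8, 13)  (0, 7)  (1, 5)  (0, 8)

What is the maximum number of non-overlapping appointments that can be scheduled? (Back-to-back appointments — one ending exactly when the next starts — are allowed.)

Order by finish time; keep every interval that doesn't clash with the previous kept one.
Sorted by end: (0,3)  (3,4)  (1,5)  (0,7)  (0,8)  (7,9)  (9,12)  (8,13)  (12,15)
take (0,3); take (3,4); skip (0,8); take (7,9); take (9,12); skip (8,13); take (12,15).
Selected 5 appointments.

5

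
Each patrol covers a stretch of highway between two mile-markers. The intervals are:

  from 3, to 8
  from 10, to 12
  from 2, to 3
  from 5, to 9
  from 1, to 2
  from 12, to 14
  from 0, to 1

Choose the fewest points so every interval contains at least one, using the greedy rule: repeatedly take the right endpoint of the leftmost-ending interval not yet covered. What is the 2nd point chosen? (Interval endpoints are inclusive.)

3

Sort by right endpoint; whenever an interval is uncovered, place a point at its right end.
Sorted: [0,1] [1,2] [2,3] [3,8] [5,9] [10,12] [12,14]
{[0,1],[1,2]} hit by 1; {[2,3],[3,8]} hit by 3; {[5,9]} hit by 9; {[10,12],[12,14]} hit by 12.
Points: 1, 3, 9, 12 (4 total).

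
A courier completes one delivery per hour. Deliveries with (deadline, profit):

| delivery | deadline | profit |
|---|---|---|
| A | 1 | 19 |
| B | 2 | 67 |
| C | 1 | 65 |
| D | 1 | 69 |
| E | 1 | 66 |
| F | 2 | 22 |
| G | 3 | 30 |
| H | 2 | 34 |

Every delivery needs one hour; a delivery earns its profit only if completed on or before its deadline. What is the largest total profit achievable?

Take jobs in profit order; each goes to the latest open slot no later than its deadline.
Profit order: D=69 B=67 E=66 C=65 H=34 G=30 F=22 A=19
Assign: D→slot 1, B→slot 2, E skipped, C skipped, H skipped, G→slot 3, F skipped, A skipped.
Slots: [1:D] [2:B] [3:G]
Profit = 69 + 67 + 30 = 166

166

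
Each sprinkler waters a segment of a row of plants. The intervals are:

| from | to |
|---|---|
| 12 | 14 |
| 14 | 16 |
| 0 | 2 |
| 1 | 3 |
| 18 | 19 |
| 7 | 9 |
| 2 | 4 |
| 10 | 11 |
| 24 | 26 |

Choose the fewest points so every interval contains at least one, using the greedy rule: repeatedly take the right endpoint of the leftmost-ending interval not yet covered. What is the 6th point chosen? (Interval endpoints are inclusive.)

26

By right end: [0,2]  [1,3]  [2,4]  [7,9]  [10,11]  [12,14]  [14,16]  [18,19]  [24,26]
[0,2] uncovered → point at 2; [7,9] uncovered → point at 9; [10,11] uncovered → point at 11; [12,14] uncovered → point at 14; [18,19] uncovered → point at 19; [24,26] uncovered → point at 26.
Points: 2, 9, 11, 14, 19, 26 (6 total).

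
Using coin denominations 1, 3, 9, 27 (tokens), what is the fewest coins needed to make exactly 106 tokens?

Use the largest denomination that fits, subtract, and repeat.
106 − 3×27→25 − 2×9→7 − 2×3→1 − 1×1→0
Total coins = 3 + 2 + 2 + 1 = 8

8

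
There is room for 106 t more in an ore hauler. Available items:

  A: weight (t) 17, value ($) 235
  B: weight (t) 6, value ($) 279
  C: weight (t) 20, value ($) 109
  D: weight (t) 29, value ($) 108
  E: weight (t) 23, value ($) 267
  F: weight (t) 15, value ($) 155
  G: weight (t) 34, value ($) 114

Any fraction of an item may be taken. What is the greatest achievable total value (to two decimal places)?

1138.10

Greedy by value/weight ratio, highest first.
Order: B (279/6=46.50) > A (235/17=13.82) > E (267/23=11.61) > F (155/15=10.33) > C (109/20=5.45) > D (108/29=3.72) > G (114/34=3.35)
Fill: take B (6 @ 279) → take A (17 @ 235) → take E (23 @ 267) → take F (15 @ 155) → take C (20 @ 109) → take 25/29 of D → 93.10; 106/106 used.
Total value = 1138.10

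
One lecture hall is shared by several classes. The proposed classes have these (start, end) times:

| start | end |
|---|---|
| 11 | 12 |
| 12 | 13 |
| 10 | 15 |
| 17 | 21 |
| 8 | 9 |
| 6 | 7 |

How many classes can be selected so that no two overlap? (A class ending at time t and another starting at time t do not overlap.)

By end time: (6,7), (8,9), (11,12), (12,13), (10,15), (17,21).
Pick (6,7); next start ≥ 7 → (8,9); next start ≥ 9 → (11,12); next start ≥ 12 → (12,13); next start ≥ 13 → (17,21).
Selected 5 classes.

5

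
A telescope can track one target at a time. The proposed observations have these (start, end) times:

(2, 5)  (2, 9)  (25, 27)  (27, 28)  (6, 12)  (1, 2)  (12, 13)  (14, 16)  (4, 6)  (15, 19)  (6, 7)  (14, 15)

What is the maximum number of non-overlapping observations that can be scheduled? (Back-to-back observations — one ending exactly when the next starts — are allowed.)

8

Sorted by end: (1,2)  (2,5)  (4,6)  (6,7)  (2,9)  (6,12)  (12,13)  (14,15)  (14,16)  (15,19)  (25,27)  (27,28)
take (1,2); take (2,5); take (6,7); take (12,13); take (14,15); skip (14,16); take (15,19); take (25,27); take (27,28).
Selected 8 observations.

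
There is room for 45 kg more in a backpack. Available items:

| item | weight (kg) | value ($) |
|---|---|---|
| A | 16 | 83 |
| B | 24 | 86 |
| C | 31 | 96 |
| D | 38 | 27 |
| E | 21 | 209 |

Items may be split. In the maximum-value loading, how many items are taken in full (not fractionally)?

Sort by value per unit weight and fill in that order.
Order: E (209/21=9.95) > A (83/16=5.19) > B (86/24=3.58) > C (96/31=3.10) > D (27/38=0.71)
Fill: take E (21 @ 209) → take A (16 @ 83) → take 8/24 of B → 28.67; 45/45 used.
2 item(s) taken whole; one partial (take 8/24 of B).

2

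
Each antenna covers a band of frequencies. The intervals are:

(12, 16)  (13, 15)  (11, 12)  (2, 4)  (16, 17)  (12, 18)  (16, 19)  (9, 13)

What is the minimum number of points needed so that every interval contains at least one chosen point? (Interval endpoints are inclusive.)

Sort by right endpoint; whenever an interval is uncovered, place a point at its right end.
By right end: [2,4]  [11,12]  [9,13]  [13,15]  [12,16]  [16,17]  [12,18]  [16,19]
[2,4] uncovered → point at 4; [11,12] uncovered → point at 12; [13,15] uncovered → point at 15; [16,17] uncovered → point at 17.
Points: 4, 12, 15, 17 (4 total).

4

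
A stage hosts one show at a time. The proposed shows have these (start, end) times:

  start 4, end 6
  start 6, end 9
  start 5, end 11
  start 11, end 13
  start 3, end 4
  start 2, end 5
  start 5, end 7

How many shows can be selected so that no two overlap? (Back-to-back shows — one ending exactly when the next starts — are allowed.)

4

By end time: (3,4), (2,5), (4,6), (5,7), (6,9), (5,11), (11,13).
Pick (3,4); next start ≥ 4 → (4,6); next start ≥ 6 → (6,9); next start ≥ 9 → (11,13).
Selected 4 shows.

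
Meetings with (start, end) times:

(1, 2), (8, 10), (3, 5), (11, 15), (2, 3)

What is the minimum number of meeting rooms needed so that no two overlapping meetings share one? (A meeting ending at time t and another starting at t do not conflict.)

1

starts: [1, 2, 3, 8, 11]
ends:   [2, 3, 5, 10, 15]
s1→1  — peak 1.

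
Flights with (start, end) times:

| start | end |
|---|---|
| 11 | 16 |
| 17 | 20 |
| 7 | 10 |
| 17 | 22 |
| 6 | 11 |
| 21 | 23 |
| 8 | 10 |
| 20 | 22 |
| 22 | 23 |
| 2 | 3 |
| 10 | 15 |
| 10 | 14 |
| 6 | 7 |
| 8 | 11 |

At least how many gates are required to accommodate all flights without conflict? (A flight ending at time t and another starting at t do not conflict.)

4

Count concurrent intervals with a sweep; the peak is the room count.
starts: [2, 6, 6, 7, 8, 8, 10, 10, 11, 17, 17, 20, 21, 22]
ends:   [3, 7, 10, 10, 11, 11, 14, 15, 16, 20, 22, 22, 23, 23]
s2→1 e3→0 s6→1 s6→2 e7→1 s7→2 s8→3 s8→4  — peak 4.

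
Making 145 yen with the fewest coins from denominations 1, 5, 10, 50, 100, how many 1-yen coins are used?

0

145 − 1×100→45 − 4×10→5 − 1×5→0
Count of 1: 0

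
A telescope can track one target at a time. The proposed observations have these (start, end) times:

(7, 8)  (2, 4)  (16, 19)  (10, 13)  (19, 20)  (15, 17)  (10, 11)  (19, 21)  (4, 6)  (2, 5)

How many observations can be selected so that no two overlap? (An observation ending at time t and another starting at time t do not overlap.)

6

Order by finish time; keep every interval that doesn't clash with the previous kept one.
By end time: (2,4), (2,5), (4,6), (7,8), (10,11), (10,13), (15,17), (16,19), (19,20), (19,21).
Pick (2,4); next start ≥ 4 → (4,6); next start ≥ 6 → (7,8); next start ≥ 8 → (10,11); next start ≥ 11 → (15,17); next start ≥ 17 → (19,20).
Selected 6 observations.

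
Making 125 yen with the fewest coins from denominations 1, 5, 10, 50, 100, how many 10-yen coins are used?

2

Use the largest denomination that fits, subtract, and repeat.
125 − 1×100→25 − 2×10→5 − 1×5→0
Count of 10: 2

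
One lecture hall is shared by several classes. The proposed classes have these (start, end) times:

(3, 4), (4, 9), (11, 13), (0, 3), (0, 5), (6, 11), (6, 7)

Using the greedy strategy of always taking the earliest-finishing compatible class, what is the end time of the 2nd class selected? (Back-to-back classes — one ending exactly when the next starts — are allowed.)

4

By end time: (0,3), (3,4), (0,5), (6,7), (4,9), (6,11), (11,13).
Pick (0,3); next start ≥ 3 → (3,4); next start ≥ 4 → (6,7); next start ≥ 7 → (11,13).
Selected: (0,3) (3,4) (6,7) (11,13)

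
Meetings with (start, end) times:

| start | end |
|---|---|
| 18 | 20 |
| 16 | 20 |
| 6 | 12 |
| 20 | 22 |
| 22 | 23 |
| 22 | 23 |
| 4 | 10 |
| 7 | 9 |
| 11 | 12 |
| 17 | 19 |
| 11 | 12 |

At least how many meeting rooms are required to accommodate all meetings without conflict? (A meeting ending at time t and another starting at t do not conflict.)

3

Events (time:±→running): 4:+→1 6:+→2 7:+→3 … peak 3.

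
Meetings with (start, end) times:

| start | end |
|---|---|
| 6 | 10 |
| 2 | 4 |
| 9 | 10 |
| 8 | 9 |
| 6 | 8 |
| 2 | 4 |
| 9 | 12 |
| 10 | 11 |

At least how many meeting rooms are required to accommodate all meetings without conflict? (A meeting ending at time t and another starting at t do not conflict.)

3

Events (time:±→running): 2:+→1 2:+→2 4:-→1 4:-→0 6:+→1 6:+→2 8:-→1 8:+→2 9:-→1 9:+→2 9:+→3 … peak 3.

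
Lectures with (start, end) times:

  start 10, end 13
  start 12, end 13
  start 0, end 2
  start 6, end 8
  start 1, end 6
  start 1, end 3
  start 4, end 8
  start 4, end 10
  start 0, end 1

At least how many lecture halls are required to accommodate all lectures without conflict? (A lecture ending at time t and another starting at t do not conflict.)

Count concurrent intervals with a sweep; the peak is the room count.
Events (time:±→running): 0:+→1 0:+→2 1:-→1 1:+→2 1:+→3 … peak 3.

3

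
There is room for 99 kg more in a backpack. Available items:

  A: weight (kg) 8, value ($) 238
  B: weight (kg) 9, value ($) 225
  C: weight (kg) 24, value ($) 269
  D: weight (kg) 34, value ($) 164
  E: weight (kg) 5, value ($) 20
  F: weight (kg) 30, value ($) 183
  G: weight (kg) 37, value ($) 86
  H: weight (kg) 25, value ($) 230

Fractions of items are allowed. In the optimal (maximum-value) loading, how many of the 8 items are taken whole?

5

Order: A (238/8=29.75) > B (225/9=25.00) > C (269/24=11.21) > H (230/25=9.20) > F (183/30=6.10) > D (164/34=4.82) > E (20/5=4.00) > G (86/37=2.32)
Fill: take A (8 @ 238) → take B (9 @ 225) → take C (24 @ 269) → take H (25 @ 230) → take F (30 @ 183) → take 3/34 of D → 14.47; 99/99 used.
5 item(s) taken whole; one partial (take 3/34 of D).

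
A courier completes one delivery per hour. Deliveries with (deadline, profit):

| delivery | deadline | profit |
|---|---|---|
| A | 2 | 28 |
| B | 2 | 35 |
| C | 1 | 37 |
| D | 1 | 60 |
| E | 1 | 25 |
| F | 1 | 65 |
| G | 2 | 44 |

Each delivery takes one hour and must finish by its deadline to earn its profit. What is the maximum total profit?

109

Take jobs in profit order; each goes to the latest open slot no later than its deadline.
By profit: F(d1,65), D(d1,60), G(d2,44), C(d1,37), B(d2,35), A(d2,28), E(d1,25)
F→slot 1; D skipped; G→slot 2; C skipped; B skipped; A skipped; E skipped.
Profit = 65 + 44 = 109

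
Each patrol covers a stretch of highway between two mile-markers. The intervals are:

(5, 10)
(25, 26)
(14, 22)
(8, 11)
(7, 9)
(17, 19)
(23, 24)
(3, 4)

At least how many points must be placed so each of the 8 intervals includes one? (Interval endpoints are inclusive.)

5

Process intervals by earliest right end; each time one isn't hit yet, stab at its right endpoint.
By right end: [3,4]  [7,9]  [5,10]  [8,11]  [17,19]  [14,22]  [23,24]  [25,26]
[3,4] uncovered → point at 4; [7,9] uncovered → point at 9; [17,19] uncovered → point at 19; [23,24] uncovered → point at 24; [25,26] uncovered → point at 26.
Points: 4, 9, 19, 24, 26 (5 total).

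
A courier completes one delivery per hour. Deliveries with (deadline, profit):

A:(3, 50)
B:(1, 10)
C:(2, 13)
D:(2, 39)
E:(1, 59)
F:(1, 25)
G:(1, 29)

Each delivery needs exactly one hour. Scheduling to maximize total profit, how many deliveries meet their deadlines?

Sort by profit descending; place each in the latest free slot ≤ its deadline.
Profit order: E=59 A=50 D=39 G=29 F=25 C=13 B=10
Assign: E→slot 1, A→slot 3, D→slot 2, G skipped, F skipped, C skipped, B skipped.
Slots: [1:E] [2:D] [3:A]
3 of 7 scheduled.

3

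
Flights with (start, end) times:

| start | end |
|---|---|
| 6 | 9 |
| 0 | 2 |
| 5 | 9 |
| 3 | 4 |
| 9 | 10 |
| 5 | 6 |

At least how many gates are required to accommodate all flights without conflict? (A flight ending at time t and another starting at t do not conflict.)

Events (time:±→running): 0:+→1 2:-→0 3:+→1 4:-→0 5:+→1 5:+→2 … peak 2.

2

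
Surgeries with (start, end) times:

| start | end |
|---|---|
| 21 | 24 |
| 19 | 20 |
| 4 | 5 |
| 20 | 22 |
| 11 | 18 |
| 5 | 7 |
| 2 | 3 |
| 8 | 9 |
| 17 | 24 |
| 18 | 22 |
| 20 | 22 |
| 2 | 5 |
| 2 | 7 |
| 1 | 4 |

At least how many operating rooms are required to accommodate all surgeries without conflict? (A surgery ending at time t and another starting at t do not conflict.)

5

The answer is the maximum number of intervals overlapping at any instant.
Events (time:±→running): 1:+→1 2:+→2 2:+→3 2:+→4 3:-→3 4:-→2 4:+→3 5:-→2 5:-→1 5:+→2 7:-→1 7:-→0 8:+→1 9:-→0 11:+→1 17:+→2 18:-→1 18:+→2 19:+→3 20:-→2 20:+→3 20:+→4 21:+→5 … peak 5.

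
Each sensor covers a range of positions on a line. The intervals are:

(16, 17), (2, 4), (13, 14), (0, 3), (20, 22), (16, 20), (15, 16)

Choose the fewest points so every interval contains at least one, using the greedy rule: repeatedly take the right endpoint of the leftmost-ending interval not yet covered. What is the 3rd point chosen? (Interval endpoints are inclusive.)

Sorted: [0,3] [2,4] [13,14] [15,16] [16,17] [16,20] [20,22]
{[0,3],[2,4]} hit by 3; {[13,14]} hit by 14; {[15,16],[16,17],[16,20]} hit by 16; {[20,22]} hit by 22.
Points: 3, 14, 16, 22 (4 total).

16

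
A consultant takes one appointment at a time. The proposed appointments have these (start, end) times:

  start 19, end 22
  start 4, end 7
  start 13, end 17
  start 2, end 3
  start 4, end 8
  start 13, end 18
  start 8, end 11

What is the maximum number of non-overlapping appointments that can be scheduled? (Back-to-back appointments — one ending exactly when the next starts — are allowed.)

Greedy by earliest finish: after sorting by end time, pick each interval compatible with the last pick.
Sorted by end: (2,3)  (4,7)  (4,8)  (8,11)  (13,17)  (13,18)  (19,22)
take (2,3); take (4,7); take (8,11); take (13,17); skip (13,18); take (19,22).
Selected 5 appointments.

5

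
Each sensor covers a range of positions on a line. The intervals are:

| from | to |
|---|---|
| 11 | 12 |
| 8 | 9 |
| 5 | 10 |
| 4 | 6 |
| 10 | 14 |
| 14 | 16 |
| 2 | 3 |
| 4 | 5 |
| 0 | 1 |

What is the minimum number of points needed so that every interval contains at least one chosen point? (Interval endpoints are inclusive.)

6

Process intervals by earliest right end; each time one isn't hit yet, stab at its right endpoint.
Sorted: [0,1] [2,3] [4,5] [4,6] [8,9] [5,10] [11,12] [10,14] [14,16]
{[0,1]} hit by 1; {[2,3]} hit by 3; {[4,5],[4,6]} hit by 5; {[8,9],[5,10]} hit by 9; {[11,12],[10,14]} hit by 12; {[14,16]} hit by 16.
Points: 1, 3, 5, 9, 12, 16 (6 total).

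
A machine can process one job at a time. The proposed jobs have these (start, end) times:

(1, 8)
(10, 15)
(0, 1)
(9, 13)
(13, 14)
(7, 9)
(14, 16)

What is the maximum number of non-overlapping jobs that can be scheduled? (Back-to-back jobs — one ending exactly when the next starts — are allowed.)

By end time: (0,1), (1,8), (7,9), (9,13), (13,14), (10,15), (14,16).
Pick (0,1); next start ≥ 1 → (1,8); next start ≥ 8 → (9,13); next start ≥ 13 → (13,14); next start ≥ 14 → (14,16).
Selected 5 jobs.

5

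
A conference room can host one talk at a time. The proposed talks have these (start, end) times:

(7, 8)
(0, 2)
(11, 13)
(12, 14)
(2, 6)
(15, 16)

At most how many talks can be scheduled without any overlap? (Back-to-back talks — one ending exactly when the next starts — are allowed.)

Greedy by earliest finish: after sorting by end time, pick each interval compatible with the last pick.
By end time: (0,2), (2,6), (7,8), (11,13), (12,14), (15,16).
Pick (0,2); next start ≥ 2 → (2,6); next start ≥ 6 → (7,8); next start ≥ 8 → (11,13); next start ≥ 13 → (15,16).
Selected 5 talks.

5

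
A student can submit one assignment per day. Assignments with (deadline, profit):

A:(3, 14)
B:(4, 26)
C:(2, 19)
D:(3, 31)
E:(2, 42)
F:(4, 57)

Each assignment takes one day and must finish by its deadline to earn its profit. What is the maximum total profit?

156

By profit: F(d4,57), E(d2,42), D(d3,31), B(d4,26), C(d2,19), A(d3,14)
F→slot 4; E→slot 2; D→slot 3; B→slot 1; C skipped; A skipped.
Profit = 26 + 42 + 31 + 57 = 156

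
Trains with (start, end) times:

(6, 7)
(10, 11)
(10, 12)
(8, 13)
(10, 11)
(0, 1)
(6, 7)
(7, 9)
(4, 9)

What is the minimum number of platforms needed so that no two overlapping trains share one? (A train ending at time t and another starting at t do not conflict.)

4

The answer is the maximum number of intervals overlapping at any instant.
Events (time:±→running): 0:+→1 1:-→0 4:+→1 6:+→2 6:+→3 7:-→2 7:-→1 7:+→2 8:+→3 9:-→2 9:-→1 10:+→2 10:+→3 10:+→4 … peak 4.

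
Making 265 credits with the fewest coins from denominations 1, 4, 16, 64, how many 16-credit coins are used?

265 − 4×64→9 − 2×4→1 − 1×1→0
Count of 16: 0

0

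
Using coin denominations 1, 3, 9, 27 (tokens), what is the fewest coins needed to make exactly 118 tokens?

6

Use the largest denomination that fits, subtract, and repeat.
118 − 4×27→10 − 1×9→1 − 1×1→0
Total coins = 4 + 1 + 1 = 6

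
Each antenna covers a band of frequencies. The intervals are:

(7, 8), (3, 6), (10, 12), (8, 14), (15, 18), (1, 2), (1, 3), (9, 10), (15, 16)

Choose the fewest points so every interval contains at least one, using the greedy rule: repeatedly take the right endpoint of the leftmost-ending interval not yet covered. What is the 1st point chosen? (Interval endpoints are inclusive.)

2

Process intervals by earliest right end; each time one isn't hit yet, stab at its right endpoint.
Sorted: [1,2] [1,3] [3,6] [7,8] [9,10] [10,12] [8,14] [15,16] [15,18]
{[1,2],[1,3]} hit by 2; {[3,6]} hit by 6; {[7,8]} hit by 8; {[9,10],[10,12],[8,14]} hit by 10; {[15,16],[15,18]} hit by 16.
Points: 2, 6, 8, 10, 16 (5 total).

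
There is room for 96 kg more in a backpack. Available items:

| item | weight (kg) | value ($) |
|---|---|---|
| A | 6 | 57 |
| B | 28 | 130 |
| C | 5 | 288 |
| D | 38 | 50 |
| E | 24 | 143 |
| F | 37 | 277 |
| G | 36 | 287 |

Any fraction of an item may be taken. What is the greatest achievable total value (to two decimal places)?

Greedy by value/weight ratio, highest first.
Order: C (288/5=57.60) > A (57/6=9.50) > G (287/36=7.97) > F (277/37=7.49) > E (143/24=5.96) > B (130/28=4.64) > D (50/38=1.32)
Fill: take C (5 @ 288) → take A (6 @ 57) → take G (36 @ 287) → take F (37 @ 277) → take 12/24 of E → 71.50; 96/96 used.
Total value = 980.50

980.50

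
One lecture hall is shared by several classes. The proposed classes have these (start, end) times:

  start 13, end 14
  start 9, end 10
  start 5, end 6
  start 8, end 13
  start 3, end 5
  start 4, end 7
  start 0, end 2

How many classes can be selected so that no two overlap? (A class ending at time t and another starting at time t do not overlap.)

5

Order by finish time; keep every interval that doesn't clash with the previous kept one.
By end time: (0,2), (3,5), (5,6), (4,7), (9,10), (8,13), (13,14).
Pick (0,2); next start ≥ 2 → (3,5); next start ≥ 5 → (5,6); next start ≥ 6 → (9,10); next start ≥ 10 → (13,14).
Selected 5 classes.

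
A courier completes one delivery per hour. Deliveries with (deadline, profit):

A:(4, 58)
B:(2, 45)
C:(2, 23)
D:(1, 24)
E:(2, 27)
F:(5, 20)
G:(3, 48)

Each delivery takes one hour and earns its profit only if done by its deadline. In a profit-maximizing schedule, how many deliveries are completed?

Take jobs in profit order; each goes to the latest open slot no later than its deadline.
By profit: A(d4,58), G(d3,48), B(d2,45), E(d2,27), D(d1,24), C(d2,23), F(d5,20)
A→slot 4; G→slot 3; B→slot 2; E→slot 1; D skipped; C skipped; F→slot 5.
5 of 7 scheduled.

5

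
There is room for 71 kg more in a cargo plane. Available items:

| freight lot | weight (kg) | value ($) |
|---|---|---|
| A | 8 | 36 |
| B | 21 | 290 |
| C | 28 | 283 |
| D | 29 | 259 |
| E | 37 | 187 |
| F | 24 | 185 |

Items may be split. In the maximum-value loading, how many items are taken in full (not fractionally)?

Sort by value per unit weight and fill in that order.
Order: B (290/21=13.81) > C (283/28=10.11) > D (259/29=8.93) > F (185/24=7.71) > E (187/37=5.05) > A (36/8=4.50)
Fill: take B (21 @ 290) → take C (28 @ 283) → take 22/29 of D → 196.48; 71/71 used.
2 item(s) taken whole; one partial (take 22/29 of D).

2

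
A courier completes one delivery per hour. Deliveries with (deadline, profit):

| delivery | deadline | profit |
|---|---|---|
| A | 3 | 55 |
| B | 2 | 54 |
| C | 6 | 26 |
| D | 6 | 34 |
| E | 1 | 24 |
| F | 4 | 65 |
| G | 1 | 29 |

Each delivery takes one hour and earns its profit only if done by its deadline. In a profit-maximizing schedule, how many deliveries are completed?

Sort by profit descending; place each in the latest free slot ≤ its deadline.
Profit order: F=65 A=55 B=54 D=34 G=29 C=26 E=24
Assign: F→slot 4, A→slot 3, B→slot 2, D→slot 6, G→slot 1, C→slot 5, E skipped.
Slots: [1:G] [2:B] [3:A] [4:F] [5:C] [6:D]
6 of 7 scheduled.

6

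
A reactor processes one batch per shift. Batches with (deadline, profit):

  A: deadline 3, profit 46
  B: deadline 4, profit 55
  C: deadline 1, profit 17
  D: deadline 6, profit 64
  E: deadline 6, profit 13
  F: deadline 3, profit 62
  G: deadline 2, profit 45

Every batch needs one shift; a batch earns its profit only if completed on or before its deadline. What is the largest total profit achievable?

285

Sort by profit descending; place each in the latest free slot ≤ its deadline.
By profit: D(d6,64), F(d3,62), B(d4,55), A(d3,46), G(d2,45), C(d1,17), E(d6,13)
D→slot 6; F→slot 3; B→slot 4; A→slot 2; G→slot 1; C skipped; E→slot 5.
Profit = 45 + 46 + 62 + 55 + 13 + 64 = 285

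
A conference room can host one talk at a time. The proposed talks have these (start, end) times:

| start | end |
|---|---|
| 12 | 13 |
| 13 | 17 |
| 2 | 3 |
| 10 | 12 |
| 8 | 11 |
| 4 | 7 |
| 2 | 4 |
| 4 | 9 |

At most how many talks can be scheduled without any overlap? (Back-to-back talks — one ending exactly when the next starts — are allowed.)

5

By end time: (2,3), (2,4), (4,7), (4,9), (8,11), (10,12), (12,13), (13,17).
Pick (2,3); next start ≥ 3 → (4,7); next start ≥ 7 → (8,11); next start ≥ 11 → (12,13); next start ≥ 13 → (13,17).
Selected 5 talks.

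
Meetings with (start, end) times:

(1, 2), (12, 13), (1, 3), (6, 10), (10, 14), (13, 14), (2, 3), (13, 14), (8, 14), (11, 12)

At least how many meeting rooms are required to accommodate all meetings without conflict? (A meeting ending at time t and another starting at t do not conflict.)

4

Events (time:±→running): 1:+→1 1:+→2 2:-→1 2:+→2 3:-→1 3:-→0 6:+→1 8:+→2 10:-→1 10:+→2 11:+→3 12:-→2 12:+→3 13:-→2 13:+→3 13:+→4 … peak 4.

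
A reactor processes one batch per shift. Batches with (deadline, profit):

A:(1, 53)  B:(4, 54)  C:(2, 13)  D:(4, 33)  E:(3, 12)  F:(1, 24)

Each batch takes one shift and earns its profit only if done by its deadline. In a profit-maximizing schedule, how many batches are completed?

Profit order: B=54 A=53 D=33 F=24 C=13 E=12
Assign: B→slot 4, A→slot 1, D→slot 3, F skipped, C→slot 2, E skipped.
Slots: [1:A] [2:C] [3:D] [4:B]
4 of 6 scheduled.

4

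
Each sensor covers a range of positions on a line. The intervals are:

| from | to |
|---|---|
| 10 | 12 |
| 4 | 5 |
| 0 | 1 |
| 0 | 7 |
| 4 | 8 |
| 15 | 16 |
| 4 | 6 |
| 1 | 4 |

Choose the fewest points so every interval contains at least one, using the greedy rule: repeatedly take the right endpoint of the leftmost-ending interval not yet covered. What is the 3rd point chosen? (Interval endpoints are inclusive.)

12

By right end: [0,1]  [1,4]  [4,5]  [4,6]  [0,7]  [4,8]  [10,12]  [15,16]
[0,1] uncovered → point at 1; [4,5] uncovered → point at 5; [10,12] uncovered → point at 12; [15,16] uncovered → point at 16.
Points: 1, 5, 12, 16 (4 total).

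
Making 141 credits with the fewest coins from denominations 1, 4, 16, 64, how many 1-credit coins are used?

Greedy: take as many of the largest coin as possible, then repeat with the remainder.
141 = 2×64 + 3×4 + 1×1
Count of 1: 1

1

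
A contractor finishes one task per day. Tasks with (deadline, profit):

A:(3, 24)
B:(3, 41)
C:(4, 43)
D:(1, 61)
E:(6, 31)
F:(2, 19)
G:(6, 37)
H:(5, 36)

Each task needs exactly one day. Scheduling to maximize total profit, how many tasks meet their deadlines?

Take jobs in profit order; each goes to the latest open slot no later than its deadline.
By profit: D(d1,61), C(d4,43), B(d3,41), G(d6,37), H(d5,36), E(d6,31), A(d3,24), F(d2,19)
D→slot 1; C→slot 4; B→slot 3; G→slot 6; H→slot 5; E→slot 2; A skipped; F skipped.
6 of 8 scheduled.

6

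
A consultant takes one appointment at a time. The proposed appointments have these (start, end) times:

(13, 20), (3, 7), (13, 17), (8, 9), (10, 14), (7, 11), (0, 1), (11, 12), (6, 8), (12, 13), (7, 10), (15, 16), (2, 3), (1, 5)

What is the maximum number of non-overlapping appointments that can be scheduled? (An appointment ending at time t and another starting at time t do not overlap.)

Sort by end time and greedily take each interval whose start is ≥ the last chosen end.
Sorted by end: (0,1)  (2,3)  (1,5)  (3,7)  (6,8)  (8,9)  (7,10)  (7,11)  (11,12)  (12,13)  (10,14)  (15,16)  (13,17)  (13,20)
take (0,1); take (2,3); take (3,7); take (8,9); take (11,12); take (12,13); skip (10,14); take (15,16).
Selected 7 appointments.

7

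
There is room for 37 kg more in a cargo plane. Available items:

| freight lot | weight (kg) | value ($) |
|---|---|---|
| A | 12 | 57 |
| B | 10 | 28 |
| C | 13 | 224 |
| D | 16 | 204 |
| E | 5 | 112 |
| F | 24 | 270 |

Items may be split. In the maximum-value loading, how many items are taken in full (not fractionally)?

3

Sort by value per unit weight and fill in that order.
Order: E (112/5=22.40) > C (224/13=17.23) > D (204/16=12.75) > F (270/24=11.25) > A (57/12=4.75) > B (28/10=2.80)
Fill: take E (5 @ 112) → take C (13 @ 224) → take D (16 @ 204) → take 3/24 of F → 33.75; 37/37 used.
3 item(s) taken whole; one partial (take 3/24 of F).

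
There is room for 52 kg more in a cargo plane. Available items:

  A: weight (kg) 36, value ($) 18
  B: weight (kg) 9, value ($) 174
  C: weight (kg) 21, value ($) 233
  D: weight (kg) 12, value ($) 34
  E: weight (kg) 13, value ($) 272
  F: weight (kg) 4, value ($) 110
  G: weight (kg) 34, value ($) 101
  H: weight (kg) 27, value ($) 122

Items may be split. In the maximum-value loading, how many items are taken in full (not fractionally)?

4

Ratios (sorted): F 27.50, E 20.92, B 19.33, C 11.10, H 4.52, G 2.97, D 2.83, A 0.50
take F (4 @ 110); take E (13 @ 272); take B (9 @ 174); take C (21 @ 233); take 5/27 of H → 22.59. Capacity used 52/52.
4 item(s) taken whole; one partial (take 5/27 of H).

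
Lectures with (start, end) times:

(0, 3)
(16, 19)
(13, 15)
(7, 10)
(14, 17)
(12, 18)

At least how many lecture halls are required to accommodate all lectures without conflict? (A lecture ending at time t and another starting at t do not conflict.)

3

Count concurrent intervals with a sweep; the peak is the room count.
starts: [0, 7, 12, 13, 14, 16]
ends:   [3, 10, 15, 17, 18, 19]
s0→1 e3→0 s7→1 e10→0 s12→1 s13→2 s14→3  — peak 3.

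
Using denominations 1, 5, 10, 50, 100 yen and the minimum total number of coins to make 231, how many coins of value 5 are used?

0

Greedy: take as many of the largest coin as possible, then repeat with the remainder.
231 − 2×100→31 − 3×10→1 − 1×1→0
Count of 5: 0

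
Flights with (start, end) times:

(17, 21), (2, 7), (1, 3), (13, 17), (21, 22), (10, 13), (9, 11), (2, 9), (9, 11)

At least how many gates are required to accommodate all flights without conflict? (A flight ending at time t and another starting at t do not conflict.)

3

Count concurrent intervals with a sweep; the peak is the room count.
Events (time:±→running): 1:+→1 2:+→2 2:+→3 … peak 3.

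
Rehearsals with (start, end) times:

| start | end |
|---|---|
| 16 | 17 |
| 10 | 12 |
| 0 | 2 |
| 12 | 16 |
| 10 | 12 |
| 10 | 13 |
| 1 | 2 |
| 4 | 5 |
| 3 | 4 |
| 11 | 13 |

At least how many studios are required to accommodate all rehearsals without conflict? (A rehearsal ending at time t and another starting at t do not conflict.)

4

starts: [0, 1, 3, 4, 10, 10, 10, 11, 12, 16]
ends:   [2, 2, 4, 5, 12, 12, 13, 13, 16, 17]
s0→1 s1→2 e2→1 e2→0 s3→1 e4→0 s4→1 e5→0 s10→1 s10→2 s10→3 s11→4  — peak 4.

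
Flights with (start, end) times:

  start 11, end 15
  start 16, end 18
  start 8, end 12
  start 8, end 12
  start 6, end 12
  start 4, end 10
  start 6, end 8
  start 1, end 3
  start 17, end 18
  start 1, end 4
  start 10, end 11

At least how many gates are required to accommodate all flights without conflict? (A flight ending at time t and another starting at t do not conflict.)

Events (time:±→running): 1:+→1 1:+→2 3:-→1 4:-→0 4:+→1 6:+→2 6:+→3 8:-→2 8:+→3 8:+→4 … peak 4.

4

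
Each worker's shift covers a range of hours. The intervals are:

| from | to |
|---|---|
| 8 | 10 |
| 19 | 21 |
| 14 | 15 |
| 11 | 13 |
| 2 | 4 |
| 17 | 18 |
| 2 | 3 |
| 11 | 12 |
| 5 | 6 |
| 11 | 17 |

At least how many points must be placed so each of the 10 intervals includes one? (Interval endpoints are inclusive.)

Process intervals by earliest right end; each time one isn't hit yet, stab at its right endpoint.
By right end: [2,3]  [2,4]  [5,6]  [8,10]  [11,12]  [11,13]  [14,15]  [11,17]  [17,18]  [19,21]
[2,3] uncovered → point at 3; [5,6] uncovered → point at 6; [8,10] uncovered → point at 10; [11,12] uncovered → point at 12; [14,15] uncovered → point at 15; [17,18] uncovered → point at 18; [19,21] uncovered → point at 21.
Points: 3, 6, 10, 12, 15, 18, 21 (7 total).

7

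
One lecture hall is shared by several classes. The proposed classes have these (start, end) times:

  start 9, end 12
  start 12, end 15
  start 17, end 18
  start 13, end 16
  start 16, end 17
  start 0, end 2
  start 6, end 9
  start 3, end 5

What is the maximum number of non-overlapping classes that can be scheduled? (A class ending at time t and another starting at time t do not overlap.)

By end time: (0,2), (3,5), (6,9), (9,12), (12,15), (13,16), (16,17), (17,18).
Pick (0,2); next start ≥ 2 → (3,5); next start ≥ 5 → (6,9); next start ≥ 9 → (9,12); next start ≥ 12 → (12,15); next start ≥ 15 → (16,17); next start ≥ 17 → (17,18).
Selected 7 classes.

7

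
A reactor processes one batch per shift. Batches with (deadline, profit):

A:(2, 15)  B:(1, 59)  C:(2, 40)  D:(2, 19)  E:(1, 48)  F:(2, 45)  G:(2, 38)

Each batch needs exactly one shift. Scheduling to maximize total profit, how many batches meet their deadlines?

Take jobs in profit order; each goes to the latest open slot no later than its deadline.
By profit: B(d1,59), E(d1,48), F(d2,45), C(d2,40), G(d2,38), D(d2,19), A(d2,15)
B→slot 1; E skipped; F→slot 2; C skipped; G skipped; D skipped; A skipped.
2 of 7 scheduled.

2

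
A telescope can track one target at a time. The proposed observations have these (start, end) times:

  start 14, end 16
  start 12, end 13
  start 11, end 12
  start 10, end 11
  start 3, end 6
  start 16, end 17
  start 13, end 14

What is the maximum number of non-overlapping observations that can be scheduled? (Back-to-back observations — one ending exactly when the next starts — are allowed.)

7

Sorted by end: (3,6)  (10,11)  (11,12)  (12,13)  (13,14)  (14,16)  (16,17)
take (3,6); take (10,11); take (11,12); take (12,13); take (13,14); take (14,16); take (16,17).
Selected 7 observations.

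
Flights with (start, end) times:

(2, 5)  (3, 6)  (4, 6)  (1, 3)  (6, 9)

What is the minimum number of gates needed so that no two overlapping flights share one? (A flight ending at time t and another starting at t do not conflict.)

3

The answer is the maximum number of intervals overlapping at any instant.
starts: [1, 2, 3, 4, 6]
ends:   [3, 5, 6, 6, 9]
s1→1 s2→2 e3→1 s3→2 s4→3  — peak 3.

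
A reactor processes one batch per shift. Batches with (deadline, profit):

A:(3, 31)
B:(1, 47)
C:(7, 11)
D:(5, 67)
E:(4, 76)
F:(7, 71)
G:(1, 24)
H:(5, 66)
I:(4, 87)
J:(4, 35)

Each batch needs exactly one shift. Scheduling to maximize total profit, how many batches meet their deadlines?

7

Take jobs in profit order; each goes to the latest open slot no later than its deadline.
By profit: I(d4,87), E(d4,76), F(d7,71), D(d5,67), H(d5,66), B(d1,47), J(d4,35), A(d3,31), G(d1,24), C(d7,11)
I→slot 4; E→slot 3; F→slot 7; D→slot 5; H→slot 2; B→slot 1; J skipped; A skipped; G skipped; C→slot 6.
7 of 10 scheduled.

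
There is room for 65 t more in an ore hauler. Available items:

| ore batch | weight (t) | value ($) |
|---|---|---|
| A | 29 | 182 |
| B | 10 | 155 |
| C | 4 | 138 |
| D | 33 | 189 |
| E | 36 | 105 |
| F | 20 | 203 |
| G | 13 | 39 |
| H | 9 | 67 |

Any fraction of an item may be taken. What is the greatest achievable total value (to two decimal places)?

Ratios (sorted): C 34.50, B 15.50, F 10.15, H 7.44, A 6.28, D 5.73, G 3.00, E 2.92
take C (4 @ 138); take B (10 @ 155); take F (20 @ 203); take H (9 @ 67); take 22/29 of A → 138.07. Capacity used 65/65.
Total value = 701.07

701.07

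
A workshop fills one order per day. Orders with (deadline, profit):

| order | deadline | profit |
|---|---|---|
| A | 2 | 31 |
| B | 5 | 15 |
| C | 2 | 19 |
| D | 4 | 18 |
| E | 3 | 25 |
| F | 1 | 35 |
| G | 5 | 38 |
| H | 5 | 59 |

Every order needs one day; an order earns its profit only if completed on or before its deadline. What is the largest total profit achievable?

188

Sort by profit descending; place each in the latest free slot ≤ its deadline.
Profit order: H=59 G=38 F=35 A=31 E=25 C=19 D=18 B=15
Assign: H→slot 5, G→slot 4, F→slot 1, A→slot 2, E→slot 3, C skipped, D skipped, B skipped.
Slots: [1:F] [2:A] [3:E] [4:G] [5:H]
Profit = 35 + 31 + 25 + 38 + 59 = 188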